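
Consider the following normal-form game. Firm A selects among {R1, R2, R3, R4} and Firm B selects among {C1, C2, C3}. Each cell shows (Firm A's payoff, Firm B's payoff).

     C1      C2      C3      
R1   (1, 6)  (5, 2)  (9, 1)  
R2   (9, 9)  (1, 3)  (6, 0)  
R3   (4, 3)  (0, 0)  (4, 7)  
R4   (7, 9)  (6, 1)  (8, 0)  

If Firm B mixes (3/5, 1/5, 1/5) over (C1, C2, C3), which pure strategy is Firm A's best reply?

R4

Firm A's best reply maximizes expected payoff against the mix.
R1: (3/5)·1 + (1/5)·5 + (1/5)·9 = 17/5
R2: (3/5)·9 + (1/5)·1 + (1/5)·6 = 34/5
R3: (3/5)·4 + (1/5)·0 + (1/5)·4 = 16/5
R4: (3/5)·7 + (1/5)·6 + (1/5)·8 = 7
Highest expected payoff is 7, from R4.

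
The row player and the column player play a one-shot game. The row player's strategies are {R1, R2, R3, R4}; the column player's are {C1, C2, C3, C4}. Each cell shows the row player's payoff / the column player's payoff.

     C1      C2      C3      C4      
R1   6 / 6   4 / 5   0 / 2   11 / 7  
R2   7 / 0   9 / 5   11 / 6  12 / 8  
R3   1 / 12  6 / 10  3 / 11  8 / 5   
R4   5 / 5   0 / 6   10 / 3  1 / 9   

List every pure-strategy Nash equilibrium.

A profile is a Nash equilibrium when each player is best-responding to the other.
The row player's best responses — vs C1: R2 (payoff 7); vs C2: R2 (payoff 9); vs C3: R2 (payoff 11); vs C4: R2 (payoff 12).
The column player's best responses — vs R1: C4 (payoff 7); vs R2: C4 (payoff 8); vs R3: C1 (payoff 12); vs R4: C4 (payoff 9).
The only mutual best response is (R2, C4); neither player gains by switching there.

(R2, C4)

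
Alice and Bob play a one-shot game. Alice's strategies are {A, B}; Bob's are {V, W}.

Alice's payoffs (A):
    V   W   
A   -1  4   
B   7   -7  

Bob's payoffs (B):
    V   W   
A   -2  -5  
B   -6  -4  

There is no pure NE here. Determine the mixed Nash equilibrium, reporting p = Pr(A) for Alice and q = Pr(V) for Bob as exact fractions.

p = 2/5, q = 11/19

Each player's mixing probability is pinned down by making the *other* player indifferent.
Bob indifferent between V and W: p·(-2) + (1−p)·(-6) = p·(-5) + (1−p)·(-4) ⟹ (-6) + 4p = (-4) + (-1)p ⟹ p = 2/5.
Alice indifferent between A and B: q·(-1) + (1−q)·4 = q·7 + (1−q)·(-7) ⟹ 4 + (-5)q = (-7) + 14q ⟹ q = 11/19.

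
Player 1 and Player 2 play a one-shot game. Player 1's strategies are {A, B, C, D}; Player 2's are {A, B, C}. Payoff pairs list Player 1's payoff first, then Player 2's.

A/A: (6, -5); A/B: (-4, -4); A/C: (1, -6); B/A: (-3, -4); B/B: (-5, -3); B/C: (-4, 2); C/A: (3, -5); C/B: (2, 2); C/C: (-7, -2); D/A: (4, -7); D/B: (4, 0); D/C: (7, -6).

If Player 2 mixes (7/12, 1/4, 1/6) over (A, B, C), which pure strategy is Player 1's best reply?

D

Player 1's best reply maximizes expected payoff against the mix.
A: (7/12)·6 + (1/4)·(-4) + (1/6)·1 = 8/3
B: (7/12)·(-3) + (1/4)·(-5) + (1/6)·(-4) = -11/3
C: (7/12)·3 + (1/4)·2 + (1/6)·(-7) = 13/12
D: (7/12)·4 + (1/4)·4 + (1/6)·7 = 9/2
Highest expected payoff is 9/2, from D.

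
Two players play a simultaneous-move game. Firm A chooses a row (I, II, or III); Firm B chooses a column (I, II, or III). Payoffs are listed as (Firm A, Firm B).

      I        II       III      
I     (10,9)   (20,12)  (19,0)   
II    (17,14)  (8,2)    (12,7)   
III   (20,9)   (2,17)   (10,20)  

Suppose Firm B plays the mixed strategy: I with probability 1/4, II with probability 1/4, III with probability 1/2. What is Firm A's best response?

Compute Firm A's expected payoff from each pure strategy against the given mix.
I: (1/4)·10 + (1/4)·20 + (1/2)·19 = 17
II: (1/4)·17 + (1/4)·8 + (1/2)·12 = 49/4
III: (1/4)·20 + (1/4)·2 + (1/2)·10 = 21/2
Highest expected payoff is 17, from I.

I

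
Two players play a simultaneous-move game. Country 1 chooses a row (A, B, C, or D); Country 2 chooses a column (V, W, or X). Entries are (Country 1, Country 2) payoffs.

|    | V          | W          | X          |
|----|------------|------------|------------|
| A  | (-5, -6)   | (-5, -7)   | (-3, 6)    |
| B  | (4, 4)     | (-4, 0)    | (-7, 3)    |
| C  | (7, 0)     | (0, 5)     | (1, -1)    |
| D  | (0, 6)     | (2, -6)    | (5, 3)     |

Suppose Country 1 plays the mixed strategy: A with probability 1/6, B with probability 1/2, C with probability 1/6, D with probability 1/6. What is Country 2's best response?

X

Country 2's best reply maximizes expected payoff against the mix.
V: (1/6)·(-6) + (1/2)·4 + (1/6)·0 + (1/6)·6 = 2
W: (1/6)·(-7) + (1/2)·0 + (1/6)·5 + (1/6)·(-6) = -4/3
X: (1/6)·6 + (1/2)·3 + (1/6)·(-1) + (1/6)·3 = 17/6
Highest expected payoff is 17/6, from X.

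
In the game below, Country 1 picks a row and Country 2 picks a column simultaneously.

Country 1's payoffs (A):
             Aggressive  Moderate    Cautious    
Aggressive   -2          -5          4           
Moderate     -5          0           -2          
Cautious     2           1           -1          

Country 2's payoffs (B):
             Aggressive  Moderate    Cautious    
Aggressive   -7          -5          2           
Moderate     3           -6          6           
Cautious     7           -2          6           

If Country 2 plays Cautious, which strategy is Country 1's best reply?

With Country 2 fixed at Cautious, Country 1's payoffs are: Aggressive → 4, Moderate → -2, Cautious → -1.
The maximum is 4, achieved by Aggressive.

Aggressive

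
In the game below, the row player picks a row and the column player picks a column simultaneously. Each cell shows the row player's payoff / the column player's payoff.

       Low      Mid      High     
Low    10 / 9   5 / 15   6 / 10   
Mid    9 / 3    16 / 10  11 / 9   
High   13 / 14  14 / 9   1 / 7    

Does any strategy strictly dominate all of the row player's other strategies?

A strategy is strictly dominant if it gives the row player a strictly higher payoff than every other strategy, against every choice by the opponent.
Low is not dominant: against Low, High gives 13 > 10.
Mid is not dominant: against Low, Low gives 10 > 9.
High is not dominant: against Mid, Mid gives 16 > 14.
No single strategy is best against every opponent action.

None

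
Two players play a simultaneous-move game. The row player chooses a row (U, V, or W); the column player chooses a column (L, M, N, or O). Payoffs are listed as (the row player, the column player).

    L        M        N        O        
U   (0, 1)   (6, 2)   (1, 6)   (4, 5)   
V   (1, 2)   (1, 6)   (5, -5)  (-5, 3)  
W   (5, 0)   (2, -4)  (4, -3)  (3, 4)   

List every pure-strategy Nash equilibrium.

Check mutual best responses: a cell is a NE iff neither player can gain by unilaterally deviating.
The row player's best responses — vs L: W (payoff 5); vs M: U (payoff 6); vs N: V (payoff 5); vs O: U (payoff 4).
The column player's best responses — vs U: N (payoff 6); vs V: M (payoff 6); vs W: O (payoff 4).
No cell has both players best-responding. For instance, the row player's best reply to O is U, but against U the column player prefers N over O.

There is no pure-strategy Nash equilibrium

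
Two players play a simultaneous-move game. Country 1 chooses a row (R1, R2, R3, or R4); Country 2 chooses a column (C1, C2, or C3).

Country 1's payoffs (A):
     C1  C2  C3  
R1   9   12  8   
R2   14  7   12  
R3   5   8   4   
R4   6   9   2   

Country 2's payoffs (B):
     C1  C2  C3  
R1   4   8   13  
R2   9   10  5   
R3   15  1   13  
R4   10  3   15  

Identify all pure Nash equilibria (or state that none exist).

None

Check mutual best responses: a cell is a NE iff neither player can gain by unilaterally deviating.
Country 1's best responses — vs C1: R2 (payoff 14); vs C2: R1 (payoff 12); vs C3: R2 (payoff 12).
Country 2's best responses — vs R1: C3 (payoff 13); vs R2: C2 (payoff 10); vs R3: C1 (payoff 15); vs R4: C3 (payoff 15).
No cell has both players best-responding. For instance, Country 1's best reply to C1 is R2, but against R2 Country 2 prefers C2 over C1.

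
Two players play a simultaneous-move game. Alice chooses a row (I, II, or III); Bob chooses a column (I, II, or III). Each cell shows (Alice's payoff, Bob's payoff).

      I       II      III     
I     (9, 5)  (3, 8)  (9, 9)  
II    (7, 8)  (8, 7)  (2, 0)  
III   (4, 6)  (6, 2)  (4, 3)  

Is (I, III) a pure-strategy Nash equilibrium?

Holding Bob at III: Alice gets 9 from I, versus 2 from II, 4 from III. No profitable deviation for Alice.
Holding Alice at I: Bob gets 9 from III, versus 5 from I, 8 from II. No profitable deviation for Bob either.

Yes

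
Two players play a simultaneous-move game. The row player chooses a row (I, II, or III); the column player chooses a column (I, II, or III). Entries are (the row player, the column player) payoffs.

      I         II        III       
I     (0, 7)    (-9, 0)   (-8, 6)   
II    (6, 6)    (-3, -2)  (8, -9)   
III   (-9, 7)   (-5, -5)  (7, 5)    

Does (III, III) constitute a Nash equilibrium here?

No

Holding the column player at III: the row player gets 7 from III but could get 8 by switching to II. The row player has a profitable deviation.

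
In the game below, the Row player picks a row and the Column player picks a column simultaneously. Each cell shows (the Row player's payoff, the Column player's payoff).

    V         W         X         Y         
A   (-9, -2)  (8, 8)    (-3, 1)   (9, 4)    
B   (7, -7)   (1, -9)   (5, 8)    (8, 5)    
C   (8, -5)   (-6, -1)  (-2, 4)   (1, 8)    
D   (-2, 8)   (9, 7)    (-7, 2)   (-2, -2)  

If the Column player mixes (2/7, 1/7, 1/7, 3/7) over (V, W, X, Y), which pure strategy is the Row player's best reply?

B

The Row player's best reply maximizes expected payoff against the mix.
A: (2/7)·(-9) + (1/7)·8 + (1/7)·(-3) + (3/7)·9 = 2
B: (2/7)·7 + (1/7)·1 + (1/7)·5 + (3/7)·8 = 44/7
C: (2/7)·8 + (1/7)·(-6) + (1/7)·(-2) + (3/7)·1 = 11/7
D: (2/7)·(-2) + (1/7)·9 + (1/7)·(-7) + (3/7)·(-2) = -8/7
Highest expected payoff is 44/7, from B.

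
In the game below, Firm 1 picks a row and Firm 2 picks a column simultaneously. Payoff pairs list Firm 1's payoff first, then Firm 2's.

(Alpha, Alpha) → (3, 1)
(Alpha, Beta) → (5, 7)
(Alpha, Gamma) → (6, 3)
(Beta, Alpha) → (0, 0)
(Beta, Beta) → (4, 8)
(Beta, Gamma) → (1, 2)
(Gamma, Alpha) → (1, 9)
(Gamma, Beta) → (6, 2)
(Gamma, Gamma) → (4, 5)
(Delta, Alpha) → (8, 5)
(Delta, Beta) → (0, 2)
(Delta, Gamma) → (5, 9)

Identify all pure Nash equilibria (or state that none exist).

There is no pure-strategy Nash equilibrium

Find each player's best response to every opponent strategy; NE are the intersections.
Firm 1's best responses — vs Alpha: Delta (payoff 8); vs Beta: Gamma (payoff 6); vs Gamma: Alpha (payoff 6).
Firm 2's best responses — vs Alpha: Beta (payoff 7); vs Beta: Beta (payoff 8); vs Gamma: Alpha (payoff 9); vs Delta: Gamma (payoff 9).
No cell has both players best-responding. For instance, Firm 1's best reply to Beta is Gamma, but against Gamma Firm 2 prefers Alpha over Beta.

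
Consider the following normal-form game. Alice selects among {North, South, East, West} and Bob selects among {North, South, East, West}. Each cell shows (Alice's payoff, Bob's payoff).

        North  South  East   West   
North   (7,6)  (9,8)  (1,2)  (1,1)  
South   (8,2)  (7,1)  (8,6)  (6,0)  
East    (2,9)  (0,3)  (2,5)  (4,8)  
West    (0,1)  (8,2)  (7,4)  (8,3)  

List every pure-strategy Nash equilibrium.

(North, South) and (South, East)

Find each player's best response to every opponent strategy; NE are the intersections.
Alice's best responses — vs North: South (payoff 8); vs South: North (payoff 9); vs East: South (payoff 8); vs West: West (payoff 8).
Bob's best responses — vs North: South (payoff 8); vs South: East (payoff 6); vs East: North (payoff 9); vs West: East (payoff 4).
Mutual best responses occur at (North, South) and (South, East); at each, neither player gains by switching.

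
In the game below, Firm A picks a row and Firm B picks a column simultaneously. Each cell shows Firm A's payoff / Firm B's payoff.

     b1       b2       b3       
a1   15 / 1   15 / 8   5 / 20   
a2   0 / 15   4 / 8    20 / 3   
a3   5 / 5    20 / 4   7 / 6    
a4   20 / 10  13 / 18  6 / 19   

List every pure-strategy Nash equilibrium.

There is no pure-strategy Nash equilibrium

Check mutual best responses: a cell is a NE iff neither player can gain by unilaterally deviating.
Firm A's best responses — vs b1: a4 (payoff 20); vs b2: a3 (payoff 20); vs b3: a2 (payoff 20).
Firm B's best responses — vs a1: b3 (payoff 20); vs a2: b1 (payoff 15); vs a3: b3 (payoff 6); vs a4: b3 (payoff 19).
No cell has both players best-responding. For instance, Firm A's best reply to b1 is a4, but against a4 Firm B prefers b3 over b1.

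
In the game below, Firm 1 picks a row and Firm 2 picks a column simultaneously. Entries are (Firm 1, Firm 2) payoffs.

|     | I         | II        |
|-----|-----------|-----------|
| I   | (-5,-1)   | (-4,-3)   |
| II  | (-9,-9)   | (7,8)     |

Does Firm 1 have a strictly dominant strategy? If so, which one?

None

A strategy is strictly dominant if it gives Firm 1 a strictly higher payoff than every other strategy, against every choice by the opponent.
I is not dominant: against II, II gives 7 > -4.
II is not dominant: against I, I gives -5 > -9.
No single strategy is best against every opponent action.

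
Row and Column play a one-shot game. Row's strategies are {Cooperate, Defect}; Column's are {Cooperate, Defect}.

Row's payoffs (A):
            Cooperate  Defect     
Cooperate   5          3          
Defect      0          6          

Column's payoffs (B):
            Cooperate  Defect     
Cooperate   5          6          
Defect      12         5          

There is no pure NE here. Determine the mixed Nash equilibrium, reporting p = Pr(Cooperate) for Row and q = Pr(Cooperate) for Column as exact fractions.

In a mixed NE each player is indifferent between their pure strategies, so the opponent's mix sets the indifference.
Column indifferent between Cooperate and Defect: p·5 + (1−p)·12 = p·6 + (1−p)·5 ⟹ 12 + (-7)p = 5 + 1p ⟹ p = 7/8.
Row indifferent between Cooperate and Defect: q·5 + (1−q)·3 = q·0 + (1−q)·6 ⟹ 3 + 2q = 6 + (-6)q ⟹ q = 3/8.

p = 7/8, q = 3/8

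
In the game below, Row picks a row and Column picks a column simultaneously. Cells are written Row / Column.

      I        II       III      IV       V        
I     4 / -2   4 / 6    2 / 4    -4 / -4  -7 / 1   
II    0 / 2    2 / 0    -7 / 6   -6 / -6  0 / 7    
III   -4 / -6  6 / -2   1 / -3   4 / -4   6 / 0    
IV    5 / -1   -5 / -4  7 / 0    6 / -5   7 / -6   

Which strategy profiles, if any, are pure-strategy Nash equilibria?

(IV, III)

Check mutual best responses: a cell is a NE iff neither player can gain by unilaterally deviating.
Row's best responses — vs I: IV (payoff 5); vs II: III (payoff 6); vs III: IV (payoff 7); vs IV: IV (payoff 6); vs V: IV (payoff 7).
Column's best responses — vs I: II (payoff 6); vs II: V (payoff 7); vs III: V (payoff 0); vs IV: III (payoff 0).
The only mutual best response is (IV, III); neither player gains by switching there.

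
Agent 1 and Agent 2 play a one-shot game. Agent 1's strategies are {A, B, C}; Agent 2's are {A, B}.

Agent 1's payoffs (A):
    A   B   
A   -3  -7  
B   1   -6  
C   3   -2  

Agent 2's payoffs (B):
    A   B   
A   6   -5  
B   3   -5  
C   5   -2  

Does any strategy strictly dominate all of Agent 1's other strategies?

A strategy is strictly dominant if it gives Agent 1 a strictly higher payoff than every other strategy, against every choice by the opponent.
C strictly dominates: vs A: 3 > each of {-3, 1}; vs B: -2 > each of {-7, -6}.

C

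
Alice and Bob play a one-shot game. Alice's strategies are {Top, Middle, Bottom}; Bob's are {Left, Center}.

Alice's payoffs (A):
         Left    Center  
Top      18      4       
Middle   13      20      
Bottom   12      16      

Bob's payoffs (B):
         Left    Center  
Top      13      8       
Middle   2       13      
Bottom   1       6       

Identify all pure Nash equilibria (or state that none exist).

Find each player's best response to every opponent strategy; NE are the intersections.
Alice's best responses — vs Left: Top (payoff 18); vs Center: Middle (payoff 20).
Bob's best responses — vs Top: Left (payoff 13); vs Middle: Center (payoff 13); vs Bottom: Center (payoff 6).
Mutual best responses occur at (Top, Left) and (Middle, Center); at each, neither player gains by switching.

(Top, Left) and (Middle, Center)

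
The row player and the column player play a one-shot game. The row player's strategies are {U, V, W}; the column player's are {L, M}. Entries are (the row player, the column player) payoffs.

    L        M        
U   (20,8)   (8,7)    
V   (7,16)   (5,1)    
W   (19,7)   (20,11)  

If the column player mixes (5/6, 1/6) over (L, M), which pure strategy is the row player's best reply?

W

The row player's best reply maximizes expected payoff against the mix.
U: (5/6)·20 + (1/6)·8 = 18
V: (5/6)·7 + (1/6)·5 = 20/3
W: (5/6)·19 + (1/6)·20 = 115/6
Highest expected payoff is 115/6, from W.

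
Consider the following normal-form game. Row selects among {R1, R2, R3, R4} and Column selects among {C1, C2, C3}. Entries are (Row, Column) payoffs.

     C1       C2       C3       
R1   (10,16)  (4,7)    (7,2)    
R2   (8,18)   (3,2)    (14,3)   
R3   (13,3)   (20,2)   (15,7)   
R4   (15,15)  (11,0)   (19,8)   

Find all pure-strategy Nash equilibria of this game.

(R4, C1)

Find each player's best response to every opponent strategy; NE are the intersections.
Row's best responses — vs C1: R4 (payoff 15); vs C2: R3 (payoff 20); vs C3: R4 (payoff 19).
Column's best responses — vs R1: C1 (payoff 16); vs R2: C1 (payoff 18); vs R3: C3 (payoff 7); vs R4: C1 (payoff 15).
The only mutual best response is (R4, C1); neither player gains by switching there.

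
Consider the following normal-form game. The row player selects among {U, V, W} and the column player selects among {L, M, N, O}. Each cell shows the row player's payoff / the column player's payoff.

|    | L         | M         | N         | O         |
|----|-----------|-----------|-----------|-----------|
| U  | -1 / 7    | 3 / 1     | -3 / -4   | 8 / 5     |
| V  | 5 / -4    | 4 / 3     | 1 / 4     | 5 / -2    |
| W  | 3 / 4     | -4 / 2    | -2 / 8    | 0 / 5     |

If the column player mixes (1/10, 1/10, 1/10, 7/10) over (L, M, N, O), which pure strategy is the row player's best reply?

The row player's best reply maximizes expected payoff against the mix.
U: (1/10)·(-1) + (1/10)·3 + (1/10)·(-3) + (7/10)·8 = 11/2
V: (1/10)·5 + (1/10)·4 + (1/10)·1 + (7/10)·5 = 9/2
W: (1/10)·3 + (1/10)·(-4) + (1/10)·(-2) + (7/10)·0 = -3/10
Highest expected payoff is 11/2, from U.

U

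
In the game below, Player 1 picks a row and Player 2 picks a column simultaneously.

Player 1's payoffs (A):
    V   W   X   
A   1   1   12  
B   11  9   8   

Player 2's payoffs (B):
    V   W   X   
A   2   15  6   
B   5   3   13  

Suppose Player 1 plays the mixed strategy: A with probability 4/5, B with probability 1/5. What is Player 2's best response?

Player 2's best reply maximizes expected payoff against the mix.
V: (4/5)·2 + (1/5)·5 = 13/5
W: (4/5)·15 + (1/5)·3 = 63/5
X: (4/5)·6 + (1/5)·13 = 37/5
Highest expected payoff is 63/5, from W.

W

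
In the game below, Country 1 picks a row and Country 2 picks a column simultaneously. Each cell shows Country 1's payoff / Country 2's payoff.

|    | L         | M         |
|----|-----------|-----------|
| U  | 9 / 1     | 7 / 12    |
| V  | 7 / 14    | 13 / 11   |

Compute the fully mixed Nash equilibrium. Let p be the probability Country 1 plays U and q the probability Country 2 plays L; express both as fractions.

In a mixed NE each player is indifferent between their pure strategies, so the opponent's mix sets the indifference.
Country 2 indifferent between L and M: p·1 + (1−p)·14 = p·12 + (1−p)·11 ⟹ 14 + (-13)p = 11 + 1p ⟹ p = 3/14.
Country 1 indifferent between U and V: q·9 + (1−q)·7 = q·7 + (1−q)·13 ⟹ 7 + 2q = 13 + (-6)q ⟹ q = 3/4.

p = 3/14, q = 3/4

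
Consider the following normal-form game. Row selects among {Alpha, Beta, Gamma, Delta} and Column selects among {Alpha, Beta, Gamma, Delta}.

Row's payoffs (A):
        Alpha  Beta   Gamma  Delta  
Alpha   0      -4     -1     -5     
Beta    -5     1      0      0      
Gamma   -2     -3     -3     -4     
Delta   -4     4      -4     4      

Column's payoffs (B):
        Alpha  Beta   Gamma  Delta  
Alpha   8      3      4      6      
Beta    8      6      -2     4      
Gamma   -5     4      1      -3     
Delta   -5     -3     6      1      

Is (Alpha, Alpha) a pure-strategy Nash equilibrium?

Yes

Holding Column at Alpha: Row gets 0 from Alpha, versus -5 from Beta, -2 from Gamma, -4 from Delta. No profitable deviation for Row.
Holding Row at Alpha: Column gets 8 from Alpha, versus 3 from Beta, 4 from Gamma, 6 from Delta. No profitable deviation for Column either.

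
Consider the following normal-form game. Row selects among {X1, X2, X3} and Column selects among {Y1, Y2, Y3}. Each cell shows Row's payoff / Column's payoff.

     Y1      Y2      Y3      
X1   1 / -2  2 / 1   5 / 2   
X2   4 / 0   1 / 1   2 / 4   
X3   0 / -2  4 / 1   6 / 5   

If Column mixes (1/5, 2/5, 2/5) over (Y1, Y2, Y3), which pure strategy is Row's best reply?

X3

Row's best reply maximizes expected payoff against the mix.
X1: (1/5)·1 + (2/5)·2 + (2/5)·5 = 3
X2: (1/5)·4 + (2/5)·1 + (2/5)·2 = 2
X3: (1/5)·0 + (2/5)·4 + (2/5)·6 = 4
Highest expected payoff is 4, from X3.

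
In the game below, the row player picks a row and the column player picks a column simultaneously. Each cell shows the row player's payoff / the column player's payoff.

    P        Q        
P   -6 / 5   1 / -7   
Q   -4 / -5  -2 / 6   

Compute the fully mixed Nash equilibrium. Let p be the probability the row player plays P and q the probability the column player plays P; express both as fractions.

p = 11/23, q = 3/5

In a mixed NE each player is indifferent between their pure strategies, so the opponent's mix sets the indifference.
The column player indifferent between P and Q: p·5 + (1−p)·(-5) = p·(-7) + (1−p)·6 ⟹ (-5) + 10p = 6 + (-13)p ⟹ p = 11/23.
The row player indifferent between P and Q: q·(-6) + (1−q)·1 = q·(-4) + (1−q)·(-2) ⟹ 1 + (-7)q = (-2) + (-2)q ⟹ q = 3/5.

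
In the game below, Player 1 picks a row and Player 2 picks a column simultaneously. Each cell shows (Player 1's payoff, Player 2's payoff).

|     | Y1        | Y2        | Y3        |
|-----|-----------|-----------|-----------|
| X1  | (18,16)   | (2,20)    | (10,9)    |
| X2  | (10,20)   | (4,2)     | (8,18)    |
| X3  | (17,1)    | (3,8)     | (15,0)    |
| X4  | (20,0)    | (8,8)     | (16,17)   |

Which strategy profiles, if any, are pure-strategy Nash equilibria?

A profile is a Nash equilibrium when each player is best-responding to the other.
Player 1's best responses — vs Y1: X4 (payoff 20); vs Y2: X4 (payoff 8); vs Y3: X4 (payoff 16).
Player 2's best responses — vs X1: Y2 (payoff 20); vs X2: Y1 (payoff 20); vs X3: Y2 (payoff 8); vs X4: Y3 (payoff 17).
The only mutual best response is (X4, Y3); neither player gains by switching there.

(X4, Y3)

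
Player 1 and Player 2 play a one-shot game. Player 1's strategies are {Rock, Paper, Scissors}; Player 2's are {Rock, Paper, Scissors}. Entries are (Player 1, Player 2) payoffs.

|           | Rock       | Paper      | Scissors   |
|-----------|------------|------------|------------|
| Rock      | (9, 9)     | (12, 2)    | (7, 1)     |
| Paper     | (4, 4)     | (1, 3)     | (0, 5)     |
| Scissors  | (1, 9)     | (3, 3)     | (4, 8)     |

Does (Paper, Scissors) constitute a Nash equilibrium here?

No

Holding Player 2 at Scissors: Player 1 gets 0 from Paper but could get 7 by switching to Rock. Player 1 has a profitable deviation.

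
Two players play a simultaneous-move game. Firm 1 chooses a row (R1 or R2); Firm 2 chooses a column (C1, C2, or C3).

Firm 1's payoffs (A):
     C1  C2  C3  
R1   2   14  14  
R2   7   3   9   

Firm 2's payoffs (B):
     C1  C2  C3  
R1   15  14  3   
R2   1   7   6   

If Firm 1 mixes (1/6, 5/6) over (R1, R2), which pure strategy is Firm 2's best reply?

Compute Firm 2's expected payoff from each pure strategy against the given mix.
C1: (1/6)·15 + (5/6)·1 = 10/3
C2: (1/6)·14 + (5/6)·7 = 49/6
C3: (1/6)·3 + (5/6)·6 = 11/2
Highest expected payoff is 49/6, from C2.

C2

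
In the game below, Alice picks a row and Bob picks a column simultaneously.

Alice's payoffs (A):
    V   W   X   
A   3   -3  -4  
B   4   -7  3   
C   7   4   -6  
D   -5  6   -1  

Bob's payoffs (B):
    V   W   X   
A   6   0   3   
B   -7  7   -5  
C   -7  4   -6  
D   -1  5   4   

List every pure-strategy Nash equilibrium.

Find each player's best response to every opponent strategy; NE are the intersections.
Alice's best responses — vs V: C (payoff 7); vs W: D (payoff 6); vs X: B (payoff 3).
Bob's best responses — vs A: V (payoff 6); vs B: W (payoff 7); vs C: W (payoff 4); vs D: W (payoff 5).
The only mutual best response is (D, W); neither player gains by switching there.

(D, W)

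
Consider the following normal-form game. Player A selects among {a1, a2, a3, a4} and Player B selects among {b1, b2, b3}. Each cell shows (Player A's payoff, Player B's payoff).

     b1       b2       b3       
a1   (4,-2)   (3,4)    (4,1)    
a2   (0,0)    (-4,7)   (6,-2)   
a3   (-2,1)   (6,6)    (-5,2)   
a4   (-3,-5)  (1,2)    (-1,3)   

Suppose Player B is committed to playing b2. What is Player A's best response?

a3

With Player B fixed at b2, Player A's payoffs are: a1 → 3, a2 → -4, a3 → 6, a4 → 1.
The maximum is 6, achieved by a3.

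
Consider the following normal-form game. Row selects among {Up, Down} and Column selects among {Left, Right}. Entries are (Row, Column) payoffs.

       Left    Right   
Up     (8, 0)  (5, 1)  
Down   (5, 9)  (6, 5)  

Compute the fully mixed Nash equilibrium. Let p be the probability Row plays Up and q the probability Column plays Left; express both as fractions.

p = 4/5, q = 1/4

In a mixed NE each player is indifferent between their pure strategies, so the opponent's mix sets the indifference.
Column indifferent between Left and Right: p·0 + (1−p)·9 = p·1 + (1−p)·5 ⟹ 9 + (-9)p = 5 + (-4)p ⟹ p = 4/5.
Row indifferent between Up and Down: q·8 + (1−q)·5 = q·5 + (1−q)·6 ⟹ 5 + 3q = 6 + (-1)q ⟹ q = 1/4.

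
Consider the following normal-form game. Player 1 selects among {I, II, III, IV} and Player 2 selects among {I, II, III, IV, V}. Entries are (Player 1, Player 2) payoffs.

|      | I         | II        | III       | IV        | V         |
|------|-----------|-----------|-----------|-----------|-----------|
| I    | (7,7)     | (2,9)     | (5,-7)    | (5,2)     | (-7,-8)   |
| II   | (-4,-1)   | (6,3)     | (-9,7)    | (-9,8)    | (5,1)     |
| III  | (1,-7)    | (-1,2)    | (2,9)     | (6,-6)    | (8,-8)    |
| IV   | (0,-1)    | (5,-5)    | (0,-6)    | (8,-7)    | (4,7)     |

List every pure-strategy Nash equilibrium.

There is no pure-strategy Nash equilibrium

Find each player's best response to every opponent strategy; NE are the intersections.
Player 1's best responses — vs I: I (payoff 7); vs II: II (payoff 6); vs III: I (payoff 5); vs IV: IV (payoff 8); vs V: III (payoff 8).
Player 2's best responses — vs I: II (payoff 9); vs II: IV (payoff 8); vs III: III (payoff 9); vs IV: V (payoff 7).
No cell has both players best-responding. For instance, Player 1's best reply to III is I, but against I Player 2 prefers II over III.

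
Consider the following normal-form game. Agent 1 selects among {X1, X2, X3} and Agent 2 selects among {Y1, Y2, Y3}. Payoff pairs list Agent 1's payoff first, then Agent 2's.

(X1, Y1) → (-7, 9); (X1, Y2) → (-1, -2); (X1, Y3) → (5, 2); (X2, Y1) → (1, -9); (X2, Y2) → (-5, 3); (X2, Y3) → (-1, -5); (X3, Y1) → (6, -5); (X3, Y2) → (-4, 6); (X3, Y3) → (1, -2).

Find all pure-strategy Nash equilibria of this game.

There is no pure-strategy Nash equilibrium

Check mutual best responses: a cell is a NE iff neither player can gain by unilaterally deviating.
Agent 1's best responses — vs Y1: X3 (payoff 6); vs Y2: X1 (payoff -1); vs Y3: X1 (payoff 5).
Agent 2's best responses — vs X1: Y1 (payoff 9); vs X2: Y2 (payoff 3); vs X3: Y2 (payoff 6).
No cell has both players best-responding. For instance, Agent 1's best reply to Y2 is X1, but against X1 Agent 2 prefers Y1 over Y2.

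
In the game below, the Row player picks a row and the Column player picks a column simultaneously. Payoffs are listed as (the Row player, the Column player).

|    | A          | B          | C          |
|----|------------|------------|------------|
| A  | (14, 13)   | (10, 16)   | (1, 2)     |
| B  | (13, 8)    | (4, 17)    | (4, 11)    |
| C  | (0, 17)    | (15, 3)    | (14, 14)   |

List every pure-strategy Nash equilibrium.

Check mutual best responses: a cell is a NE iff neither player can gain by unilaterally deviating.
The Row player's best responses — vs A: A (payoff 14); vs B: C (payoff 15); vs C: C (payoff 14).
The Column player's best responses — vs A: B (payoff 16); vs B: B (payoff 17); vs C: A (payoff 17).
No cell has both players best-responding. For instance, the Row player's best reply to A is A, but against A the Column player prefers B over A.

No pure-strategy Nash equilibrium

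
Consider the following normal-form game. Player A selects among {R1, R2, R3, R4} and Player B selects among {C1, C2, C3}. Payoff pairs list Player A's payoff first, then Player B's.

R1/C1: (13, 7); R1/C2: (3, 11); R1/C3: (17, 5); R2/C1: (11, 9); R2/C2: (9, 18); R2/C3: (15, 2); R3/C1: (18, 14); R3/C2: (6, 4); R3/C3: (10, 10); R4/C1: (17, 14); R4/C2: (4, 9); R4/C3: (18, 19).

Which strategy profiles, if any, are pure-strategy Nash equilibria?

(R2, C2), (R3, C1), and (R4, C3)

Check mutual best responses: a cell is a NE iff neither player can gain by unilaterally deviating.
Player A's best responses — vs C1: R3 (payoff 18); vs C2: R2 (payoff 9); vs C3: R4 (payoff 18).
Player B's best responses — vs R1: C2 (payoff 11); vs R2: C2 (payoff 18); vs R3: C1 (payoff 14); vs R4: C3 (payoff 19).
Mutual best responses occur at (R2, C2), (R3, C1), and (R4, C3); at each, neither player gains by switching.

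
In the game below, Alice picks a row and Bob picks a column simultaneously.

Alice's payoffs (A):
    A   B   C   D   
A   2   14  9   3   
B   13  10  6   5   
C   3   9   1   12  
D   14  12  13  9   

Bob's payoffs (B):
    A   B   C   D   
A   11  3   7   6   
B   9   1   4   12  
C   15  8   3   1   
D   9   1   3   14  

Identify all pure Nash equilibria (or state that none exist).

No pure-strategy Nash equilibrium

Find each player's best response to every opponent strategy; NE are the intersections.
Alice's best responses — vs A: D (payoff 14); vs B: A (payoff 14); vs C: D (payoff 13); vs D: C (payoff 12).
Bob's best responses — vs A: A (payoff 11); vs B: D (payoff 12); vs C: A (payoff 15); vs D: D (payoff 14).
No cell has both players best-responding. For instance, Alice's best reply to B is A, but against A Bob prefers A over B.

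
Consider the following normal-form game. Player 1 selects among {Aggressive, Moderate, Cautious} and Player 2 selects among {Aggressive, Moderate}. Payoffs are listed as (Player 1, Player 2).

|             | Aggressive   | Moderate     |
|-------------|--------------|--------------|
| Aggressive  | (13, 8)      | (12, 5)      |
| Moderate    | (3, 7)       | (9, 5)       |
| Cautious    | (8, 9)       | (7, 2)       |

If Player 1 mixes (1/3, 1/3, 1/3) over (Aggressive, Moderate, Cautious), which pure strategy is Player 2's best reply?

Compute Player 2's expected payoff from each pure strategy against the given mix.
Aggressive: (1/3)·8 + (1/3)·7 + (1/3)·9 = 8
Moderate: (1/3)·5 + (1/3)·5 + (1/3)·2 = 4
Highest expected payoff is 8, from Aggressive.

Aggressive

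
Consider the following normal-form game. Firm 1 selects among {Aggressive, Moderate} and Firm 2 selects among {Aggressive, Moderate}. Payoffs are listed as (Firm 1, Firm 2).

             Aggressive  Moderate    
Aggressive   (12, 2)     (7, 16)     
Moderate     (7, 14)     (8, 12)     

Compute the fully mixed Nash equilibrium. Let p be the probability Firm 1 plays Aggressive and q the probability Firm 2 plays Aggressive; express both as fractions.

In a mixed NE each player is indifferent between their pure strategies, so the opponent's mix sets the indifference.
Firm 2 indifferent between Aggressive and Moderate: p·2 + (1−p)·14 = p·16 + (1−p)·12 ⟹ 14 + (-12)p = 12 + 4p ⟹ p = 1/8.
Firm 1 indifferent between Aggressive and Moderate: q·12 + (1−q)·7 = q·7 + (1−q)·8 ⟹ 7 + 5q = 8 + (-1)q ⟹ q = 1/6.

p = 1/8, q = 1/6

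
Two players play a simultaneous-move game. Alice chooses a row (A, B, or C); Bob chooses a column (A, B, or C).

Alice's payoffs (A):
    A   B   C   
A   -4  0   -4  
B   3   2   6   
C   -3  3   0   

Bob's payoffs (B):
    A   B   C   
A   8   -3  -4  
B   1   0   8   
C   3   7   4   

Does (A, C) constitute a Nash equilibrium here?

No

Holding Bob at C: Alice gets -4 from A but could get 6 by switching to B. Alice has a profitable deviation.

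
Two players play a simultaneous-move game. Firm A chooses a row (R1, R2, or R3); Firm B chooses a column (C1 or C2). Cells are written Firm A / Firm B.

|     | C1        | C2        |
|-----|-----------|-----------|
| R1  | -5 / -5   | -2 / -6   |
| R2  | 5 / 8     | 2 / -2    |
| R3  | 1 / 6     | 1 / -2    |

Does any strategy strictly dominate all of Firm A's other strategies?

A strategy is strictly dominant if it gives Firm A a strictly higher payoff than every other strategy, against every choice by the opponent.
R2 strictly dominates: vs C1: 5 > each of {-5, 1}; vs C2: 2 > each of {-2, 1}.

R2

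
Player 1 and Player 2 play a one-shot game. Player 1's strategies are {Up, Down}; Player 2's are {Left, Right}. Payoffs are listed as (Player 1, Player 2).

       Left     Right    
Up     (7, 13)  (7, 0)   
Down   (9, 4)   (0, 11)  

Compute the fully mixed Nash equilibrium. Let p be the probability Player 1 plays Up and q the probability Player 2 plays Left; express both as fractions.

In a mixed NE each player is indifferent between their pure strategies, so the opponent's mix sets the indifference.
Player 2 indifferent between Left and Right: p·13 + (1−p)·4 = p·0 + (1−p)·11 ⟹ 4 + 9p = 11 + (-11)p ⟹ p = 7/20.
Player 1 indifferent between Up and Down: q·7 + (1−q)·7 = q·9 + (1−q)·0 ⟹ 7 + 0q = 0 + 9q ⟹ q = 7/9.

p = 7/20, q = 7/9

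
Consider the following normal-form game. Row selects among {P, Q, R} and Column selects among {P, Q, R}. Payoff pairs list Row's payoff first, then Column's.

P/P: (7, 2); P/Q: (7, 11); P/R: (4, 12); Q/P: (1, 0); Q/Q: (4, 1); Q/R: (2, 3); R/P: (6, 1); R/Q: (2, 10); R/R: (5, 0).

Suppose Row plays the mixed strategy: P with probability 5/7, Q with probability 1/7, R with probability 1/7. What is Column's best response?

Column's best reply maximizes expected payoff against the mix.
P: (5/7)·2 + (1/7)·0 + (1/7)·1 = 11/7
Q: (5/7)·11 + (1/7)·1 + (1/7)·10 = 66/7
R: (5/7)·12 + (1/7)·3 + (1/7)·0 = 9
Highest expected payoff is 66/7, from Q.

Q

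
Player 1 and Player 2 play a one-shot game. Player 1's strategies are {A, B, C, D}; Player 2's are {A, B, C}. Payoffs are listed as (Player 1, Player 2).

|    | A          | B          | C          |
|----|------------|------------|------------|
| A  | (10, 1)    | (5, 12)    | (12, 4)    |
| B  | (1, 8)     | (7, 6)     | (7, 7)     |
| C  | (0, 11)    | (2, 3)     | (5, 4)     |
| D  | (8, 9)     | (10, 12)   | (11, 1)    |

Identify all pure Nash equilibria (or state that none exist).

(D, B)

Check mutual best responses: a cell is a NE iff neither player can gain by unilaterally deviating.
Player 1's best responses — vs A: A (payoff 10); vs B: D (payoff 10); vs C: A (payoff 12).
Player 2's best responses — vs A: B (payoff 12); vs B: A (payoff 8); vs C: A (payoff 11); vs D: B (payoff 12).
The only mutual best response is (D, B); neither player gains by switching there.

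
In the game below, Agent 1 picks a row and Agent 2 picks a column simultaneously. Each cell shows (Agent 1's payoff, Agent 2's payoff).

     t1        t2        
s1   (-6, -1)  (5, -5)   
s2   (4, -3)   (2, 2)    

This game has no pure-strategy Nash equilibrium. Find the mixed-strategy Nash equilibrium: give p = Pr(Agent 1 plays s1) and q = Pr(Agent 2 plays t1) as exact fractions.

p = 5/9, q = 3/13

In a mixed NE each player is indifferent between their pure strategies, so the opponent's mix sets the indifference.
Agent 2 indifferent between t1 and t2: p·(-1) + (1−p)·(-3) = p·(-5) + (1−p)·2 ⟹ (-3) + 2p = 2 + (-7)p ⟹ p = 5/9.
Agent 1 indifferent between s1 and s2: q·(-6) + (1−q)·5 = q·4 + (1−q)·2 ⟹ 5 + (-11)q = 2 + 2q ⟹ q = 3/13.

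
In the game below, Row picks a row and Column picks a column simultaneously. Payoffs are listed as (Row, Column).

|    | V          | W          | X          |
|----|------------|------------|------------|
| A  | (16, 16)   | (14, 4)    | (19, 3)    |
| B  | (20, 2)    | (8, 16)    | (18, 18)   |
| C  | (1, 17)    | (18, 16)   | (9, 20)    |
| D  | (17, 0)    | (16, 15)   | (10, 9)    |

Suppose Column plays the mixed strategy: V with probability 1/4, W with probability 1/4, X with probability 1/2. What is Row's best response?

A

Row's best reply maximizes expected payoff against the mix.
A: (1/4)·16 + (1/4)·14 + (1/2)·19 = 17
B: (1/4)·20 + (1/4)·8 + (1/2)·18 = 16
C: (1/4)·1 + (1/4)·18 + (1/2)·9 = 37/4
D: (1/4)·17 + (1/4)·16 + (1/2)·10 = 53/4
Highest expected payoff is 17, from A.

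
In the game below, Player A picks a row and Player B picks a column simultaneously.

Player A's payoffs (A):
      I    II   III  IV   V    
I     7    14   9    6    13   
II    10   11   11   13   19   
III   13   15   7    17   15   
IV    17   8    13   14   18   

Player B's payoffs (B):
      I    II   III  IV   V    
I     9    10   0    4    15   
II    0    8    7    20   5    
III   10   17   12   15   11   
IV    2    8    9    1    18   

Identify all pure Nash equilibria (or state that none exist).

Check mutual best responses: a cell is a NE iff neither player can gain by unilaterally deviating.
Player A's best responses — vs I: IV (payoff 17); vs II: III (payoff 15); vs III: IV (payoff 13); vs IV: III (payoff 17); vs V: II (payoff 19).
Player B's best responses — vs I: V (payoff 15); vs II: IV (payoff 20); vs III: II (payoff 17); vs IV: V (payoff 18).
The only mutual best response is (III, II); neither player gains by switching there.

(III, II)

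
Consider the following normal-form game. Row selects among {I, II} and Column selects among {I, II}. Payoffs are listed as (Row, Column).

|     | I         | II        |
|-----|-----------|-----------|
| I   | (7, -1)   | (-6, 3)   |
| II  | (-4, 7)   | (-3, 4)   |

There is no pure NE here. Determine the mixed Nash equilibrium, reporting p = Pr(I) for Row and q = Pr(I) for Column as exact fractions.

Each player's mixing probability is pinned down by making the *other* player indifferent.
Column indifferent between I and II: p·(-1) + (1−p)·7 = p·3 + (1−p)·4 ⟹ 7 + (-8)p = 4 + (-1)p ⟹ p = 3/7.
Row indifferent between I and II: q·7 + (1−q)·(-6) = q·(-4) + (1−q)·(-3) ⟹ (-6) + 13q = (-3) + (-1)q ⟹ q = 3/14.

p = 3/7, q = 3/14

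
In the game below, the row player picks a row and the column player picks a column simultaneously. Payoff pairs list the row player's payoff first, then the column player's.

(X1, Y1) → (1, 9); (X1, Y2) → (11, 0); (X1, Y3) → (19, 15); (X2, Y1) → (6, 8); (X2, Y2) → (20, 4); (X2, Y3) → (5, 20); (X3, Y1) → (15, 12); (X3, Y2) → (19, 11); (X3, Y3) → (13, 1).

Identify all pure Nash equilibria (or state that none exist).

(X1, Y3) and (X3, Y1)

A profile is a Nash equilibrium when each player is best-responding to the other.
The row player's best responses — vs Y1: X3 (payoff 15); vs Y2: X2 (payoff 20); vs Y3: X1 (payoff 19).
The column player's best responses — vs X1: Y3 (payoff 15); vs X2: Y3 (payoff 20); vs X3: Y1 (payoff 12).
Mutual best responses occur at (X1, Y3) and (X3, Y1); at each, neither player gains by switching.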